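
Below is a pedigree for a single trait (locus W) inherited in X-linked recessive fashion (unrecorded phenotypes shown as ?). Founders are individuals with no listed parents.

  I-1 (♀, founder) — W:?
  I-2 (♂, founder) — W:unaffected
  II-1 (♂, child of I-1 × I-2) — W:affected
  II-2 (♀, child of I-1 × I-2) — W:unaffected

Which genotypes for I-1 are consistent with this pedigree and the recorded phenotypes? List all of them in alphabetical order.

W/I-1 ? ·: X^WX^w|X^wX^w
W/I-2 un ·: X^WY
W/II-1 aff I-1×I-2: X^wY
W/II-2 un I-1×I-2: X^WX^W|X^WX^w
⇒ W over [I-1,I-2,II-1,II-2]: 3 consistent

I-1 ∈ {X^WX^w, X^wX^w}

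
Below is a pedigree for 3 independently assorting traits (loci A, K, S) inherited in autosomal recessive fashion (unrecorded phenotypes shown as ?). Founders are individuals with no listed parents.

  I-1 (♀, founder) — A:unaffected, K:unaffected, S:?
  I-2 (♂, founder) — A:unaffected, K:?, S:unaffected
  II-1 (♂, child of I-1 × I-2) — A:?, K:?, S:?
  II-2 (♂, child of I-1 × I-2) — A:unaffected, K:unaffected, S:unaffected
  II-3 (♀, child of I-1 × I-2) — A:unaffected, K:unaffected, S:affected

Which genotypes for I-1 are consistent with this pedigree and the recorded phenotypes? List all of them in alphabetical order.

A/I-1 un ·: AA|Aa
A/I-2 un ·: AA|Aa
A/II-1 ? I-1×I-2: AA|Aa|aa
A/II-2 un I-1×I-2: AA|Aa
A/II-3 un I-1×I-2: AA|Aa
⇒ A over [I-1,I-2,II-1,II-2,II-3]: 29 consistent
K/I-1 un ·: KK|Kk
K/I-2 ? ·: KK|Kk|kk
K/II-1 ? I-1×I-2: KK|Kk|kk
K/II-2 un I-1×I-2: KK|Kk
K/II-3 un I-1×I-2: KK|Kk
⇒ K over [I-1,I-2,II-1,II-2,II-3]: 32 consistent
S/I-1 ? ·: Ss|ss
S/I-2 un ·: Ss
S/II-1 ? I-1×I-2: SS|Ss|ss
S/II-2 un I-1×I-2: SS|Ss
S/II-3 aff I-1×I-2: ss
⇒ S over [I-1,I-2,II-1,II-2,II-3]: 8 consistent

I-1 ∈ {AA KK Ss, AA KK ss, AA Kk Ss, AA Kk ss, Aa KK Ss, Aa KK ss, Aa Kk Ss, Aa Kk ss}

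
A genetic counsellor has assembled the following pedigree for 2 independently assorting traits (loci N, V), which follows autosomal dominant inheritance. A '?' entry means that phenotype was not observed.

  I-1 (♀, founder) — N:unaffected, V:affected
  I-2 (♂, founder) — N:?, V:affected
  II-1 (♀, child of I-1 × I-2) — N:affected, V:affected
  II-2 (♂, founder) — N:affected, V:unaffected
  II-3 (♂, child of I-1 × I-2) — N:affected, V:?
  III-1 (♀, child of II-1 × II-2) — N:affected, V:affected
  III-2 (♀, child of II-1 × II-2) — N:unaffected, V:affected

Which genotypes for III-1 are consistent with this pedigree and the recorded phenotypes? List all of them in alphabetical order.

III-1 ∈ {NN Vv, Nn Vv}

N/I-1 un ·: nn
N/I-2 ? ·: Nn|NN
N/II-1 aff I-1×I-2: Nn
N/II-2 aff ·: Nn
N/II-3 aff I-1×I-2: Nn
N/III-1 aff II-1×II-2: Nn|NN
N/III-2 un II-1×II-2: nn
⇒ N over [I-1,I-2,II-1,II-2,II-3,III-1,III-2]: 4 consistent
V/I-1 aff ·: Vv|VV
V/I-2 aff ·: Vv|VV
V/II-1 aff I-1×I-2: Vv|VV
V/II-2 un ·: vv
V/II-3 ? I-1×I-2: vv|Vv|VV
V/III-1 aff II-1×II-2: Vv
V/III-2 aff II-1×II-2: Vv
⇒ V over [I-1,I-2,II-1,II-2,II-3,III-1,III-2]: 15 consistent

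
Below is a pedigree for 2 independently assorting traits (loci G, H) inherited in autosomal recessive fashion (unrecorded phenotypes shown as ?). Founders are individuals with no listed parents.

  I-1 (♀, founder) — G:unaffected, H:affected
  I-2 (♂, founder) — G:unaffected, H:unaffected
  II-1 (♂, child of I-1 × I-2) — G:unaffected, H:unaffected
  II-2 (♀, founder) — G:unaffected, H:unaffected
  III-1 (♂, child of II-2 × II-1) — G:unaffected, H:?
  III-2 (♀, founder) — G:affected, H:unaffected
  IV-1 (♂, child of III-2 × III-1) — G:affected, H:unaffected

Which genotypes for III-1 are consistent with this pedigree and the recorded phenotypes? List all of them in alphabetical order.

III-1 ∈ {Gg HH, Gg Hh, Gg hh}

G/I-1 un ·: GG|Gg
G/I-2 un ·: GG|Gg
G/II-1 un I-1×I-2: GG|Gg
G/II-2 un ·: GG|Gg
G/III-1 un II-2×II-1: Gg
G/III-2 aff ·: gg
G/IV-1 aff III-2×III-1: gg
⇒ G over [I-1,I-2,II-1,II-2,III-1,III-2,IV-1]: 10 consistent
H/I-1 aff ·: hh
H/I-2 un ·: HH|Hh
H/II-1 un I-1×I-2: Hh
H/II-2 un ·: HH|Hh
H/III-1 ? II-2×II-1: HH|Hh|hh
H/III-2 un ·: HH|Hh
H/IV-1 un III-2×III-1: HH|Hh
⇒ H over [I-1,I-2,II-1,II-2,III-1,III-2,IV-1]: 32 consistent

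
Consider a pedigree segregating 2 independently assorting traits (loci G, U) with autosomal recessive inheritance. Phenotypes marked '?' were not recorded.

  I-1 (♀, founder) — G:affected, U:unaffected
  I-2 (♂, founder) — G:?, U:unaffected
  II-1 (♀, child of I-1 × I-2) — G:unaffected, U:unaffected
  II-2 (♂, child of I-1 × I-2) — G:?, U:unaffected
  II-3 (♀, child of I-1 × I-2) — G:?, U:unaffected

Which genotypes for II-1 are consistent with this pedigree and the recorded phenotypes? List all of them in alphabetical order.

G/I-1 aff ·: gg
G/I-2 ? ·: GG|Gg
G/II-1 un I-1×I-2: Gg
G/II-2 ? I-1×I-2: Gg|gg
G/II-3 ? I-1×I-2: Gg|gg
⇒ G over [I-1,I-2,II-1,II-2,II-3]: 5 consistent
U/I-1 un ·: UU|Uu
U/I-2 un ·: UU|Uu
U/II-1 un I-1×I-2: UU|Uu
U/II-2 un I-1×I-2: UU|Uu
U/II-3 un I-1×I-2: UU|Uu
⇒ U over [I-1,I-2,II-1,II-2,II-3]: 25 consistent

II-1 ∈ {Gg UU, Gg Uu}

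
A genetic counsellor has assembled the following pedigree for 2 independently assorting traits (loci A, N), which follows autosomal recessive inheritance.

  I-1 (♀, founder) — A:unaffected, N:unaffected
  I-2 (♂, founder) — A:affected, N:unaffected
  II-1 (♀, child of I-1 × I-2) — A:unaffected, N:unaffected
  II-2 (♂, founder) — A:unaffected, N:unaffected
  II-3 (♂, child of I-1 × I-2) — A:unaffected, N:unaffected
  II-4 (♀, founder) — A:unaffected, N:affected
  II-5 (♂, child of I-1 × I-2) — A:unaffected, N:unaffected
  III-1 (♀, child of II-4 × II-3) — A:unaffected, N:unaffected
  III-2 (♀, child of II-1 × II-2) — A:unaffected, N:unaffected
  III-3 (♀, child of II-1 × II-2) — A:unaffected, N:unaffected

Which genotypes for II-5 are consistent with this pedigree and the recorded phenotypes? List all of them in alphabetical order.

II-5 ∈ {Aa NN, Aa Nn}

A/I-1 un ·: AA|Aa
A/I-2 aff ·: aa
A/II-1 un I-1×I-2: Aa
A/II-2 un ·: AA|Aa
A/II-3 un I-1×I-2: Aa
A/II-4 un ·: AA|Aa
A/II-5 un I-1×I-2: Aa
A/III-1 un II-4×II-3: AA|Aa
A/III-2 un II-1×II-2: AA|Aa
A/III-3 un II-1×II-2: AA|Aa
⇒ A over [I-1,I-2,II-1,II-2,II-3,II-4,II-5,III-1,III-2,III-3]: 64 consistent
N/I-1 un ·: NN|Nn
N/I-2 un ·: NN|Nn
N/II-1 un I-1×I-2: NN|Nn
N/II-2 un ·: NN|Nn
N/II-3 un I-1×I-2: NN|Nn
N/II-4 aff ·: nn
N/II-5 un I-1×I-2: NN|Nn
N/III-1 un II-4×II-3: Nn
N/III-2 un II-1×II-2: NN|Nn
N/III-3 un II-1×II-2: NN|Nn
⇒ N over [I-1,I-2,II-1,II-2,II-3,II-4,II-5,III-1,III-2,III-3]: 161 consistent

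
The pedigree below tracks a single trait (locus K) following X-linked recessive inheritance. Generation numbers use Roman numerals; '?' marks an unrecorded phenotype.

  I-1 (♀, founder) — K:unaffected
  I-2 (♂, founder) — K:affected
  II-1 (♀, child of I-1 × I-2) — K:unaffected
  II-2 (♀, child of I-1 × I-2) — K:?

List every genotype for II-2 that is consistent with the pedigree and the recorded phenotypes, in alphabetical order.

II-2 ∈ {X^KX^k, X^kX^k}

K/I-1 un ·: X^KX^K|X^KX^k
K/I-2 aff ·: X^kY
K/II-1 un I-1×I-2: X^KX^k
K/II-2 ? I-1×I-2: X^KX^k|X^kX^k
⇒ K over [I-1,I-2,II-1,II-2]: 3 consistent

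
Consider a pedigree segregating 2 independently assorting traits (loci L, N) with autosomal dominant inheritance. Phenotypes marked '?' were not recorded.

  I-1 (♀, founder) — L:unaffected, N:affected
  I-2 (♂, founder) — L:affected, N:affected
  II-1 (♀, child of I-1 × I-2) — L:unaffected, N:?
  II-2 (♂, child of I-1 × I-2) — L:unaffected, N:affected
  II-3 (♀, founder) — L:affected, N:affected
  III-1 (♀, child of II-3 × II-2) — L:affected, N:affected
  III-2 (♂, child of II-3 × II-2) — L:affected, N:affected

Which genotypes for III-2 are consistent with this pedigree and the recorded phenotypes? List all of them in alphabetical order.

L/I-1 un ·: ll
L/I-2 aff ·: Ll
L/II-1 un I-1×I-2: ll
L/II-2 un I-1×I-2: ll
L/II-3 aff ·: Ll|LL
L/III-1 aff II-3×II-2: Ll
L/III-2 aff II-3×II-2: Ll
⇒ L over [I-1,I-2,II-1,II-2,II-3,III-1,III-2]: 2 consistent
N/I-1 aff ·: Nn|NN
N/I-2 aff ·: Nn|NN
N/II-1 ? I-1×I-2: nn|Nn|NN
N/II-2 aff I-1×I-2: Nn|NN
N/II-3 aff ·: Nn|NN
N/III-1 aff II-3×II-2: Nn|NN
N/III-2 aff II-3×II-2: Nn|NN
⇒ N over [I-1,I-2,II-1,II-2,II-3,III-1,III-2]: 96 consistent

III-2 ∈ {Ll NN, Ll Nn}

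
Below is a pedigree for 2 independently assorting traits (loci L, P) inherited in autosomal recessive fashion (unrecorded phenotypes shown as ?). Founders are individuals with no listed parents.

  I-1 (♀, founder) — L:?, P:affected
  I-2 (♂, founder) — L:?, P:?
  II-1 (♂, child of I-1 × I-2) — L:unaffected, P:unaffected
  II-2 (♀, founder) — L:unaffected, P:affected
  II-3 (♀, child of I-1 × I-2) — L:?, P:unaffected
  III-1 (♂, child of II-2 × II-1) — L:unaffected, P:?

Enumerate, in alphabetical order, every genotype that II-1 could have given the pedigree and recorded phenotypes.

II-1 ∈ {LL Pp, Ll Pp}

L/I-1 ? ·: LL|Ll|ll
L/I-2 ? ·: LL|Ll|ll
L/II-1 un I-1×I-2: LL|Ll
L/II-2 un ·: LL|Ll
L/II-3 ? I-1×I-2: LL|Ll|ll
L/III-1 un II-2×II-1: LL|Ll
⇒ L over [I-1,I-2,II-1,II-2,II-3,III-1]: 76 consistent
P/I-1 aff ·: pp
P/I-2 ? ·: PP|Pp
P/II-1 un I-1×I-2: Pp
P/II-2 aff ·: pp
P/II-3 un I-1×I-2: Pp
P/III-1 ? II-2×II-1: Pp|pp
⇒ P over [I-1,I-2,II-1,II-2,II-3,III-1]: 4 consistent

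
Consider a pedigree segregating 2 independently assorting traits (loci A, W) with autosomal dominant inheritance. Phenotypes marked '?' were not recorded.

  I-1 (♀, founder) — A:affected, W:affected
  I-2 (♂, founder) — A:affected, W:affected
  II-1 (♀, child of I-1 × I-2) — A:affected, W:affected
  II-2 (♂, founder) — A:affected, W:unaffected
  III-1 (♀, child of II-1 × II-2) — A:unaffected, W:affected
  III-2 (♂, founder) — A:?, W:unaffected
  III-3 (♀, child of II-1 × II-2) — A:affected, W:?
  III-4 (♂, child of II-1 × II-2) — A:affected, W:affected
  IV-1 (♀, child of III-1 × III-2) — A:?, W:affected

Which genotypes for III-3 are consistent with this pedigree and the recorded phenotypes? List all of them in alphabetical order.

III-3 ∈ {AA Ww, AA ww, Aa Ww, Aa ww}

A/I-1 aff ·: Aa|AA
A/I-2 aff ·: Aa|AA
A/II-1 aff I-1×I-2: Aa
A/II-2 aff ·: Aa
A/III-1 un II-1×II-2: aa
A/III-2 ? ·: aa|Aa|AA
A/III-3 aff II-1×II-2: Aa|AA
A/III-4 aff II-1×II-2: Aa|AA
A/IV-1 ? III-1×III-2: aa|Aa
⇒ A over [I-1,I-2,II-1,II-2,III-1,III-2,III-3,III-4,IV-1]: 48 consistent
W/I-1 aff ·: Ww|WW
W/I-2 aff ·: Ww|WW
W/II-1 aff I-1×I-2: Ww|WW
W/II-2 un ·: ww
W/III-1 aff II-1×II-2: Ww
W/III-2 un ·: ww
W/III-3 ? II-1×II-2: ww|Ww
W/III-4 aff II-1×II-2: Ww
W/IV-1 aff III-1×III-2: Ww
⇒ W over [I-1,I-2,II-1,II-2,III-1,III-2,III-3,III-4,IV-1]: 10 consistent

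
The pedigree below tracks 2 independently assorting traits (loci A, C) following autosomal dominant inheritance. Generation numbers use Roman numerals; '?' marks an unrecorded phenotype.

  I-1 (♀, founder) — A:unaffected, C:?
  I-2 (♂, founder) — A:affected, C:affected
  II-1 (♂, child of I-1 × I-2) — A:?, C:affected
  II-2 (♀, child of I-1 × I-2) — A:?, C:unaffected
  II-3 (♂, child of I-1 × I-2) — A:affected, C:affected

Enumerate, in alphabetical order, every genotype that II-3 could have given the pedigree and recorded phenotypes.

A/I-1 un ·: aa
A/I-2 aff ·: Aa|AA
A/II-1 ? I-1×I-2: aa|Aa
A/II-2 ? I-1×I-2: aa|Aa
A/II-3 aff I-1×I-2: Aa
⇒ A over [I-1,I-2,II-1,II-2,II-3]: 5 consistent
C/I-1 ? ·: cc|Cc
C/I-2 aff ·: Cc
C/II-1 aff I-1×I-2: Cc|CC
C/II-2 un I-1×I-2: cc
C/II-3 aff I-1×I-2: Cc|CC
⇒ C over [I-1,I-2,II-1,II-2,II-3]: 5 consistent

II-3 ∈ {Aa CC, Aa Cc}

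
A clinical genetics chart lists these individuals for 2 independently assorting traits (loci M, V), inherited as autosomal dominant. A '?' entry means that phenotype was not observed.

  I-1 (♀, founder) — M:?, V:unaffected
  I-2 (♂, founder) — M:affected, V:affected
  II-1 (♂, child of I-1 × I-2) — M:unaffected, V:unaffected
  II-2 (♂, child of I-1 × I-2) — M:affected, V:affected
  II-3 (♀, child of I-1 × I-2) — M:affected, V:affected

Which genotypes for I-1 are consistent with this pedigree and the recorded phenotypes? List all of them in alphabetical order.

I-1 ∈ {Mm vv, mm vv}

M/I-1 ? ·: mm|Mm
M/I-2 aff ·: Mm
M/II-1 un I-1×I-2: mm
M/II-2 aff I-1×I-2: Mm|MM
M/II-3 aff I-1×I-2: Mm|MM
⇒ M over [I-1,I-2,II-1,II-2,II-3]: 5 consistent
V/I-1 un ·: vv
V/I-2 aff ·: Vv
V/II-1 un I-1×I-2: vv
V/II-2 aff I-1×I-2: Vv
V/II-3 aff I-1×I-2: Vv
⇒ V over [I-1,I-2,II-1,II-2,II-3]: 1 consistent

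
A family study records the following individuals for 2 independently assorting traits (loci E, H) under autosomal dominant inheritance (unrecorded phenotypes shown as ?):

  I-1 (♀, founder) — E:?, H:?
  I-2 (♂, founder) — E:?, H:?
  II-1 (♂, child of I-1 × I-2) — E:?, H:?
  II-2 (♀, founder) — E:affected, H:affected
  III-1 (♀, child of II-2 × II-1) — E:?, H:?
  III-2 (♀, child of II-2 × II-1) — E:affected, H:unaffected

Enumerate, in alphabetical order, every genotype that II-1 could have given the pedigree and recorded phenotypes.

II-1 ∈ {EE Hh, EE hh, Ee Hh, Ee hh, ee Hh, ee hh}

E/I-1 ? ·: ee|Ee|EE
E/I-2 ? ·: ee|Ee|EE
E/II-1 ? I-1×I-2: ee|Ee|EE
E/II-2 aff ·: Ee|EE
E/III-1 ? II-2×II-1: ee|Ee|EE
E/III-2 aff II-2×II-1: Ee|EE
⇒ E over [I-1,I-2,II-1,II-2,III-1,III-2]: 102 consistent
H/I-1 ? ·: hh|Hh|HH
H/I-2 ? ·: hh|Hh|HH
H/II-1 ? I-1×I-2: hh|Hh
H/II-2 aff ·: Hh
H/III-1 ? II-2×II-1: hh|Hh|HH
H/III-2 un II-2×II-1: hh
⇒ H over [I-1,I-2,II-1,II-2,III-1,III-2]: 29 consistent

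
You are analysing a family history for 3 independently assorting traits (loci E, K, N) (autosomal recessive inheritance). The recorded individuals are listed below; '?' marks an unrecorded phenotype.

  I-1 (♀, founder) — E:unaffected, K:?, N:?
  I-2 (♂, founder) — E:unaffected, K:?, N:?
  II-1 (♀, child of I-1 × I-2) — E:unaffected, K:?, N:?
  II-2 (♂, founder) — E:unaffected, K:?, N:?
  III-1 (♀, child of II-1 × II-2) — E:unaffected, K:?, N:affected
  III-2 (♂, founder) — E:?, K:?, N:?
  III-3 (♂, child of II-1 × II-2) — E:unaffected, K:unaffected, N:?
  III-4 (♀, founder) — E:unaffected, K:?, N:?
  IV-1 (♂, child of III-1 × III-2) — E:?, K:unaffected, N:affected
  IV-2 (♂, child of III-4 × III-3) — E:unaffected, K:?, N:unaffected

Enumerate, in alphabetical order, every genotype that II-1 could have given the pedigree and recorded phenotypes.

II-1 ∈ {EE KK Nn, EE KK nn, EE Kk Nn, EE Kk nn, EE kk Nn, EE kk nn, Ee KK Nn, Ee KK nn, Ee Kk Nn, Ee Kk nn, Ee kk Nn, Ee kk nn}

E/I-1 un ·: EE|Ee
E/I-2 un ·: EE|Ee
E/II-1 un I-1×I-2: EE|Ee
E/II-2 un ·: EE|Ee
E/III-1 un II-1×II-2: EE|Ee
E/III-2 ? ·: EE|Ee|ee
E/III-3 un II-1×II-2: EE|Ee
E/III-4 un ·: EE|Ee
E/IV-1 ? III-1×III-2: EE|Ee|ee
E/IV-2 un III-4×III-3: EE|Ee
⇒ E over [I-1,I-2,II-1,II-2,III-1,III-2,III-3,III-4,IV-1,IV-2]: 818 consistent
K/I-1 ? ·: KK|Kk|kk
K/I-2 ? ·: KK|Kk|kk
K/II-1 ? I-1×I-2: KK|Kk|kk
K/II-2 ? ·: KK|Kk|kk
K/III-1 ? II-1×II-2: KK|Kk|kk
K/III-2 ? ·: KK|Kk|kk
K/III-3 un II-1×II-2: KK|Kk
K/III-4 ? ·: KK|Kk|kk
K/IV-1 un III-1×III-2: KK|Kk
K/IV-2 ? III-4×III-3: KK|Kk|kk
⇒ K over [I-1,I-2,II-1,II-2,III-1,III-2,III-3,III-4,IV-1,IV-2]: 2819 consistent
N/I-1 ? ·: NN|Nn|nn
N/I-2 ? ·: NN|Nn|nn
N/II-1 ? I-1×I-2: Nn|nn
N/II-2 ? ·: Nn|nn
N/III-1 aff II-1×II-2: nn
N/III-2 ? ·: Nn|nn
N/III-3 ? II-1×II-2: NN|Nn|nn
N/III-4 ? ·: NN|Nn|nn
N/IV-1 aff III-1×III-2: nn
N/IV-2 un III-4×III-3: NN|Nn
⇒ N over [I-1,I-2,II-1,II-2,III-1,III-2,III-3,III-4,IV-1,IV-2]: 324 consistent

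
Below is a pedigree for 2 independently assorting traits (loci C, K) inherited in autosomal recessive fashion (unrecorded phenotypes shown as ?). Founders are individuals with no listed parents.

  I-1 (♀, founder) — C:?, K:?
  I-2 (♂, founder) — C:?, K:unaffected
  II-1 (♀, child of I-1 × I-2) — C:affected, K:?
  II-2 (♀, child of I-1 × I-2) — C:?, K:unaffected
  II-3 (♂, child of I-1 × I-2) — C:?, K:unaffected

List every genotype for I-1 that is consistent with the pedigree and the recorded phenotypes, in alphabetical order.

I-1 ∈ {Cc KK, Cc Kk, Cc kk, cc KK, cc Kk, cc kk}

C/I-1 ? ·: Cc|cc
C/I-2 ? ·: Cc|cc
C/II-1 aff I-1×I-2: cc
C/II-2 ? I-1×I-2: CC|Cc|cc
C/II-3 ? I-1×I-2: CC|Cc|cc
⇒ C over [I-1,I-2,II-1,II-2,II-3]: 18 consistent
K/I-1 ? ·: KK|Kk|kk
K/I-2 un ·: KK|Kk
K/II-1 ? I-1×I-2: KK|Kk|kk
K/II-2 un I-1×I-2: KK|Kk
K/II-3 un I-1×I-2: KK|Kk
⇒ K over [I-1,I-2,II-1,II-2,II-3]: 32 consistent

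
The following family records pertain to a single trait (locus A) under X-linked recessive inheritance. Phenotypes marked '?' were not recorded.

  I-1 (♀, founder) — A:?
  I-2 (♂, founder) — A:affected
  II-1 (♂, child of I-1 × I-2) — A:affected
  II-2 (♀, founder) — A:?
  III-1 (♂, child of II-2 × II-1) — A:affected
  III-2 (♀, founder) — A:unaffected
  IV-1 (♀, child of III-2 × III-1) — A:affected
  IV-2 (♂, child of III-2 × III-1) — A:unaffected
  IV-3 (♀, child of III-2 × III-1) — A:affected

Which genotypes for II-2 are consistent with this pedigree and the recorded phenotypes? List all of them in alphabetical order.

II-2 ∈ {X^AX^a, X^aX^a}

A/I-1 ? ·: X^AX^a|X^aX^a
A/I-2 aff ·: X^aY
A/II-1 aff I-1×I-2: X^aY
A/II-2 ? ·: X^AX^a|X^aX^a
A/III-1 aff II-2×II-1: X^aY
A/III-2 un ·: X^AX^a
A/IV-1 aff III-2×III-1: X^aX^a
A/IV-2 un III-2×III-1: X^AY
A/IV-3 aff III-2×III-1: X^aX^a
⇒ A over [I-1,I-2,II-1,II-2,III-1,III-2,IV-1,IV-2,IV-3]: 4 consistent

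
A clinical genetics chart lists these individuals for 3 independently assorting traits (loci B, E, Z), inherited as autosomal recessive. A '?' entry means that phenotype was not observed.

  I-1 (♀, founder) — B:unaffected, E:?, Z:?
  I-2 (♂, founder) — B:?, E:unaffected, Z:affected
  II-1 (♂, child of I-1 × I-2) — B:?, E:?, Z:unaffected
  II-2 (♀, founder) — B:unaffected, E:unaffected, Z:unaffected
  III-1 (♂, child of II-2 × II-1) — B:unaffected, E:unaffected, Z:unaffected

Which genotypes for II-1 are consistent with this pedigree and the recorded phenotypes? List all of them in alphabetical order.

II-1 ∈ {BB EE Zz, BB Ee Zz, BB ee Zz, Bb EE Zz, Bb Ee Zz, Bb ee Zz, bb EE Zz, bb Ee Zz, bb ee Zz}

B/I-1 un ·: BB|Bb
B/I-2 ? ·: BB|Bb|bb
B/II-1 ? I-1×I-2: BB|Bb|bb
B/II-2 un ·: BB|Bb
B/III-1 un II-2×II-1: BB|Bb
⇒ B over [I-1,I-2,II-1,II-2,III-1]: 36 consistent
E/I-1 ? ·: EE|Ee|ee
E/I-2 un ·: EE|Ee
E/II-1 ? I-1×I-2: EE|Ee|ee
E/II-2 un ·: EE|Ee
E/III-1 un II-2×II-1: EE|Ee
⇒ E over [I-1,I-2,II-1,II-2,III-1]: 36 consistent
Z/I-1 ? ·: ZZ|Zz
Z/I-2 aff ·: zz
Z/II-1 un I-1×I-2: Zz
Z/II-2 un ·: ZZ|Zz
Z/III-1 un II-2×II-1: ZZ|Zz
⇒ Z over [I-1,I-2,II-1,II-2,III-1]: 8 consistent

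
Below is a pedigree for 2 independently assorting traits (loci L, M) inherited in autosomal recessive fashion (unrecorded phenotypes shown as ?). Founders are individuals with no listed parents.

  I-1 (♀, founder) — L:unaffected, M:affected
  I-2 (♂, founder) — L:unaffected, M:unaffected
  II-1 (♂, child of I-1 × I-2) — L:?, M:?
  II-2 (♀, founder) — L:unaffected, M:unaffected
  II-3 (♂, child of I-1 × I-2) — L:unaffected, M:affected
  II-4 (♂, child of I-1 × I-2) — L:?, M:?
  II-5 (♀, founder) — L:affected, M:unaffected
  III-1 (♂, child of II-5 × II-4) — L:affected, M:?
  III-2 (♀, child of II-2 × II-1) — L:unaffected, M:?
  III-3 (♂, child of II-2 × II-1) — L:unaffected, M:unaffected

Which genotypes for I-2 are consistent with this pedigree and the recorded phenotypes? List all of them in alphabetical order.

I-2 ∈ {LL Mm, Ll Mm}

L/I-1 un ·: LL|Ll
L/I-2 un ·: LL|Ll
L/II-1 ? I-1×I-2: LL|Ll|ll
L/II-2 un ·: LL|Ll
L/II-3 un I-1×I-2: LL|Ll
L/II-4 ? I-1×I-2: Ll|ll
L/II-5 aff ·: ll
L/III-1 aff II-5×II-4: ll
L/III-2 un II-2×II-1: LL|Ll
L/III-3 un II-2×II-1: LL|Ll
⇒ L over [I-1,I-2,II-1,II-2,II-3,II-4,II-5,III-1,III-2,III-3]: 112 consistent
M/I-1 aff ·: mm
M/I-2 un ·: Mm
M/II-1 ? I-1×I-2: Mm|mm
M/II-2 un ·: MM|Mm
M/II-3 aff I-1×I-2: mm
M/II-4 ? I-1×I-2: Mm|mm
M/II-5 un ·: MM|Mm
M/III-1 ? II-5×II-4: MM|Mm|mm
M/III-2 ? II-2×II-1: MM|Mm|mm
M/III-3 un II-2×II-1: MM|Mm
⇒ M over [I-1,I-2,II-1,II-2,II-3,II-4,II-5,III-1,III-2,III-3]: 104 consistent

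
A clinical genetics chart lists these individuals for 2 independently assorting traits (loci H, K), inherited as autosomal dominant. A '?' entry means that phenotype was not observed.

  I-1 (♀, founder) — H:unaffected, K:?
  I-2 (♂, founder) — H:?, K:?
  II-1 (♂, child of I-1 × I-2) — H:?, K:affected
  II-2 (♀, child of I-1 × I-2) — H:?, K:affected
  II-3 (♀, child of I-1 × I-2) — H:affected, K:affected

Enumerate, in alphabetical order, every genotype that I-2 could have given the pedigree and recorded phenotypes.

I-2 ∈ {HH KK, HH Kk, HH kk, Hh KK, Hh Kk, Hh kk}

H/I-1 un ·: hh
H/I-2 ? ·: Hh|HH
H/II-1 ? I-1×I-2: hh|Hh
H/II-2 ? I-1×I-2: hh|Hh
H/II-3 aff I-1×I-2: Hh
⇒ H over [I-1,I-2,II-1,II-2,II-3]: 5 consistent
K/I-1 ? ·: kk|Kk|KK
K/I-2 ? ·: kk|Kk|KK
K/II-1 aff I-1×I-2: Kk|KK
K/II-2 aff I-1×I-2: Kk|KK
K/II-3 aff I-1×I-2: Kk|KK
⇒ K over [I-1,I-2,II-1,II-2,II-3]: 29 consistent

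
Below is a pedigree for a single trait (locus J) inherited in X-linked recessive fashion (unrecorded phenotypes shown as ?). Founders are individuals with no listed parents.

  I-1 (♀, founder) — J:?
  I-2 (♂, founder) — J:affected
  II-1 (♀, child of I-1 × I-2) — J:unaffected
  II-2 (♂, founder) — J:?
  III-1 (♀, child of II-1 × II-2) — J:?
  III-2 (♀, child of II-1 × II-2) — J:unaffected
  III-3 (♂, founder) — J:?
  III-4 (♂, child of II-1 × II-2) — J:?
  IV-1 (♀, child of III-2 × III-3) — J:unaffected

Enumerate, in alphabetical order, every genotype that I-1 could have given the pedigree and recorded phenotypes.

J/I-1 ? ·: X^JX^J|X^JX^j
J/I-2 aff ·: X^jY
J/II-1 un I-1×I-2: X^JX^j
J/II-2 ? ·: X^JY|X^jY
J/III-1 ? II-1×II-2: X^JX^J|X^JX^j|X^jX^j
J/III-2 un II-1×II-2: X^JX^J|X^JX^j
J/III-3 ? ·: X^JY|X^jY
J/III-4 ? II-1×II-2: X^JY|X^jY
J/IV-1 un III-2×III-3: X^JX^J|X^JX^j
⇒ J over [I-1,I-2,II-1,II-2,III-1,III-2,III-3,III-4,IV-1]: 64 consistent

I-1 ∈ {X^JX^J, X^JX^j}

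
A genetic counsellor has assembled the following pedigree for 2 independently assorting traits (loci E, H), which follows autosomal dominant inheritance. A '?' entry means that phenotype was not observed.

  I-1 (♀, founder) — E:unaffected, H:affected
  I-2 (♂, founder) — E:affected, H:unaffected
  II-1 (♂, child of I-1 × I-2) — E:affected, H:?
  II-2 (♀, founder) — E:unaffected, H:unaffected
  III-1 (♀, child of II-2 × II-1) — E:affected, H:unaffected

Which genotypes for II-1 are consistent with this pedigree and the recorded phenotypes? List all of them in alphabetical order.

II-1 ∈ {Ee Hh, Ee hh}

E/I-1 un ·: ee
E/I-2 aff ·: Ee|EE
E/II-1 aff I-1×I-2: Ee
E/II-2 un ·: ee
E/III-1 aff II-2×II-1: Ee
⇒ E over [I-1,I-2,II-1,II-2,III-1]: 2 consistent
H/I-1 aff ·: Hh|HH
H/I-2 un ·: hh
H/II-1 ? I-1×I-2: hh|Hh
H/II-2 un ·: hh
H/III-1 un II-2×II-1: hh
⇒ H over [I-1,I-2,II-1,II-2,III-1]: 3 consistent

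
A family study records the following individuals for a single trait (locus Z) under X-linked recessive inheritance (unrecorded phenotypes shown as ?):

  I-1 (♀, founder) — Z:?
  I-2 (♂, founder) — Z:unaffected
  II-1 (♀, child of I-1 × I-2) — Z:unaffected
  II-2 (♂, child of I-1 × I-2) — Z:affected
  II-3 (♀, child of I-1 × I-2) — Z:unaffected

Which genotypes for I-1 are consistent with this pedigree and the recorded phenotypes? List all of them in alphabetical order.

Z/I-1 ? ·: X^ZX^z|X^zX^z
Z/I-2 un ·: X^ZY
Z/II-1 un I-1×I-2: X^ZX^Z|X^ZX^z
Z/II-2 aff I-1×I-2: X^zY
Z/II-3 un I-1×I-2: X^ZX^Z|X^ZX^z
⇒ Z over [I-1,I-2,II-1,II-2,II-3]: 5 consistent

I-1 ∈ {X^ZX^z, X^zX^z}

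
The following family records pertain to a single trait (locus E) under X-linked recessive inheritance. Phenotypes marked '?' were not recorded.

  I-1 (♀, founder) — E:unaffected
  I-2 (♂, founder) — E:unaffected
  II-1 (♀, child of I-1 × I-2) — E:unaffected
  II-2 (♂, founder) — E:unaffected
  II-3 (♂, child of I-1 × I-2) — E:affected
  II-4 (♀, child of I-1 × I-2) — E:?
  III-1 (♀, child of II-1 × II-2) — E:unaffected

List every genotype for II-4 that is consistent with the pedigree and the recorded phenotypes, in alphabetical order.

II-4 ∈ {X^EX^E, X^EX^e}

E/I-1 un ·: X^EX^e
E/I-2 un ·: X^EY
E/II-1 un I-1×I-2: X^EX^E|X^EX^e
E/II-2 un ·: X^EY
E/II-3 aff I-1×I-2: X^eY
E/II-4 ? I-1×I-2: X^EX^E|X^EX^e
E/III-1 un II-1×II-2: X^EX^E|X^EX^e
⇒ E over [I-1,I-2,II-1,II-2,II-3,II-4,III-1]: 6 consistent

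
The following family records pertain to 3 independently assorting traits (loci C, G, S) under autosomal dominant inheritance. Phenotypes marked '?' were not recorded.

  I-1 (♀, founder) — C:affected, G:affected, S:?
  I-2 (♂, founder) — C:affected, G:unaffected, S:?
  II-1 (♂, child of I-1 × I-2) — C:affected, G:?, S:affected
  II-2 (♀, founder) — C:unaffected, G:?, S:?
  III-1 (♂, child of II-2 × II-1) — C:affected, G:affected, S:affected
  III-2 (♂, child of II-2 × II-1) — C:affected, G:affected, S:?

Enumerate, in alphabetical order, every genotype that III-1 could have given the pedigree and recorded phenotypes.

III-1 ∈ {Cc GG SS, Cc GG Ss, Cc Gg SS, Cc Gg Ss}

C/I-1 aff ·: Cc|CC
C/I-2 aff ·: Cc|CC
C/II-1 aff I-1×I-2: Cc|CC
C/II-2 un ·: cc
C/III-1 aff II-2×II-1: Cc
C/III-2 aff II-2×II-1: Cc
⇒ C over [I-1,I-2,II-1,II-2,III-1,III-2]: 7 consistent
G/I-1 aff ·: Gg|GG
G/I-2 un ·: gg
G/II-1 ? I-1×I-2: gg|Gg
G/II-2 ? ·: gg|Gg|GG
G/III-1 aff II-2×II-1: Gg|GG
G/III-2 aff II-2×II-1: Gg|GG
⇒ G over [I-1,I-2,II-1,II-2,III-1,III-2]: 20 consistent
S/I-1 ? ·: ss|Ss|SS
S/I-2 ? ·: ss|Ss|SS
S/II-1 aff I-1×I-2: Ss|SS
S/II-2 ? ·: ss|Ss|SS
S/III-1 aff II-2×II-1: Ss|SS
S/III-2 ? II-2×II-1: ss|Ss|SS
⇒ S over [I-1,I-2,II-1,II-2,III-1,III-2]: 108 consistent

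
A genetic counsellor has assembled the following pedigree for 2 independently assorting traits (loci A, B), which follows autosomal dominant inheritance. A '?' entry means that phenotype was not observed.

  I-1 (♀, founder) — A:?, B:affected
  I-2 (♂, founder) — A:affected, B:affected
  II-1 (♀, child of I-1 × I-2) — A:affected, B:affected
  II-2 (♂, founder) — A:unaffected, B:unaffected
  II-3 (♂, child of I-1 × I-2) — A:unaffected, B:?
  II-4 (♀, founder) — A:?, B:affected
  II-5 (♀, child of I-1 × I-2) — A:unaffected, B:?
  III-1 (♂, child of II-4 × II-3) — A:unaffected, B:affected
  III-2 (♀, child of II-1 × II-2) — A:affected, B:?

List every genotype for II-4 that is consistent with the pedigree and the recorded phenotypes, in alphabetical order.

A/I-1 ? ·: aa|Aa
A/I-2 aff ·: Aa
A/II-1 aff I-1×I-2: Aa|AA
A/II-2 un ·: aa
A/II-3 un I-1×I-2: aa
A/II-4 ? ·: aa|Aa
A/II-5 un I-1×I-2: aa
A/III-1 un II-4×II-3: aa
A/III-2 aff II-1×II-2: Aa
⇒ A over [I-1,I-2,II-1,II-2,II-3,II-4,II-5,III-1,III-2]: 6 consistent
B/I-1 aff ·: Bb|BB
B/I-2 aff ·: Bb|BB
B/II-1 aff I-1×I-2: Bb|BB
B/II-2 un ·: bb
B/II-3 ? I-1×I-2: bb|Bb|BB
B/II-4 aff ·: Bb|BB
B/II-5 ? I-1×I-2: bb|Bb|BB
B/III-1 aff II-4×II-3: Bb|BB
B/III-2 ? II-1×II-2: bb|Bb
⇒ B over [I-1,I-2,II-1,II-2,II-3,II-4,II-5,III-1,III-2]: 168 consistent

II-4 ∈ {Aa BB, Aa Bb, aa BB, aa Bb}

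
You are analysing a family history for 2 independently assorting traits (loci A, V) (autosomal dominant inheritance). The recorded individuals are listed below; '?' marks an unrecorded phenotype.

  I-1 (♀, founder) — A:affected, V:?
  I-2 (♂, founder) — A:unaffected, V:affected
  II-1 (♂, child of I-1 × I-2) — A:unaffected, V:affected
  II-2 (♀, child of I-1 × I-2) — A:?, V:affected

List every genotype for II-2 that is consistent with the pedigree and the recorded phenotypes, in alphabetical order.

A/I-1 aff ·: Aa
A/I-2 un ·: aa
A/II-1 un I-1×I-2: aa
A/II-2 ? I-1×I-2: aa|Aa
⇒ A over [I-1,I-2,II-1,II-2]: 2 consistent
V/I-1 ? ·: vv|Vv|VV
V/I-2 aff ·: Vv|VV
V/II-1 aff I-1×I-2: Vv|VV
V/II-2 aff I-1×I-2: Vv|VV
⇒ V over [I-1,I-2,II-1,II-2]: 15 consistent

II-2 ∈ {Aa VV, Aa Vv, aa VV, aa Vv}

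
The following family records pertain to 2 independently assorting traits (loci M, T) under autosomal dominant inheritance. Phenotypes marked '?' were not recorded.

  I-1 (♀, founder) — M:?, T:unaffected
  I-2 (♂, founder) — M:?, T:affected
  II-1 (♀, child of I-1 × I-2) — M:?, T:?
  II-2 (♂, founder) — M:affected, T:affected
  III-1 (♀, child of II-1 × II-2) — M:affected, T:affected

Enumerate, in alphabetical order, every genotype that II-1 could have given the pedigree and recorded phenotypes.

II-1 ∈ {MM Tt, MM tt, Mm Tt, Mm tt, mm Tt, mm tt}

M/I-1 ? ·: mm|Mm|MM
M/I-2 ? ·: mm|Mm|MM
M/II-1 ? I-1×I-2: mm|Mm|MM
M/II-2 aff ·: Mm|MM
M/III-1 aff II-1×II-2: Mm|MM
⇒ M over [I-1,I-2,II-1,II-2,III-1]: 48 consistent
T/I-1 un ·: tt
T/I-2 aff ·: Tt|TT
T/II-1 ? I-1×I-2: tt|Tt
T/II-2 aff ·: Tt|TT
T/III-1 aff II-1×II-2: Tt|TT
⇒ T over [I-1,I-2,II-1,II-2,III-1]: 10 consistent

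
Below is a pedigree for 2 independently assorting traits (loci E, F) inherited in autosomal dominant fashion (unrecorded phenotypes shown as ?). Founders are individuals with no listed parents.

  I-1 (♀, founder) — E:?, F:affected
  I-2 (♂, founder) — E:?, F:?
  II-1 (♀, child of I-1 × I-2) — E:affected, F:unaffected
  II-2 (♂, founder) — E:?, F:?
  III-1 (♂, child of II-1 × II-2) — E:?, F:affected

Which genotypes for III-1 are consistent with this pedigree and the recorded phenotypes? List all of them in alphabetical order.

E/I-1 ? ·: ee|Ee|EE
E/I-2 ? ·: ee|Ee|EE
E/II-1 aff I-1×I-2: Ee|EE
E/II-2 ? ·: ee|Ee|EE
E/III-1 ? II-1×II-2: ee|Ee|EE
⇒ E over [I-1,I-2,II-1,II-2,III-1]: 65 consistent
F/I-1 aff ·: Ff
F/I-2 ? ·: ff|Ff
F/II-1 un I-1×I-2: ff
F/II-2 ? ·: Ff|FF
F/III-1 aff II-1×II-2: Ff
⇒ F over [I-1,I-2,II-1,II-2,III-1]: 4 consistent

III-1 ∈ {EE Ff, Ee Ff, ee Ff}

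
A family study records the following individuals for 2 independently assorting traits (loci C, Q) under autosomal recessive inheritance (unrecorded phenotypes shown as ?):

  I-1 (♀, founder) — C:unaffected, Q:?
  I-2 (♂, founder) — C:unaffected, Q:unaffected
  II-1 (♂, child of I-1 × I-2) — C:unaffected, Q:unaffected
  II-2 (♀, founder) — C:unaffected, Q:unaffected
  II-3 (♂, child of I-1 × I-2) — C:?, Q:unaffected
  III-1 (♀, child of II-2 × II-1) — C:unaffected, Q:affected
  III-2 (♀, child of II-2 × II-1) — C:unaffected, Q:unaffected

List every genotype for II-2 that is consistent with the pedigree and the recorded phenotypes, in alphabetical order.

II-2 ∈ {CC Qq, Cc Qq}

C/I-1 un ·: CC|Cc
C/I-2 un ·: CC|Cc
C/II-1 un I-1×I-2: CC|Cc
C/II-2 un ·: CC|Cc
C/II-3 ? I-1×I-2: CC|Cc|cc
C/III-1 un II-2×II-1: CC|Cc
C/III-2 un II-2×II-1: CC|Cc
⇒ C over [I-1,I-2,II-1,II-2,II-3,III-1,III-2]: 96 consistent
Q/I-1 ? ·: QQ|Qq|qq
Q/I-2 un ·: QQ|Qq
Q/II-1 un I-1×I-2: Qq
Q/II-2 un ·: Qq
Q/II-3 un I-1×I-2: QQ|Qq
Q/III-1 aff II-2×II-1: qq
Q/III-2 un II-2×II-1: QQ|Qq
⇒ Q over [I-1,I-2,II-1,II-2,II-3,III-1,III-2]: 16 consistent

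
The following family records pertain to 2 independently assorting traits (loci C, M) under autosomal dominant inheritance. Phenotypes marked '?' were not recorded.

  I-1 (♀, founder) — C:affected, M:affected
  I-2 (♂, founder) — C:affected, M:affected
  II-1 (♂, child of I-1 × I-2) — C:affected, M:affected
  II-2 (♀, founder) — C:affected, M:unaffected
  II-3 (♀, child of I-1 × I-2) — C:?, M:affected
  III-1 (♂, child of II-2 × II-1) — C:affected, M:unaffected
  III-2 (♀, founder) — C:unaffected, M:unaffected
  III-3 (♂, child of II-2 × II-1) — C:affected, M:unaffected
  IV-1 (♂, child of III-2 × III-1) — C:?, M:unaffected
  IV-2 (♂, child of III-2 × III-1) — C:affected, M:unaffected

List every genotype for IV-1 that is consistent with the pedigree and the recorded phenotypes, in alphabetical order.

C/I-1 aff ·: Cc|CC
C/I-2 aff ·: Cc|CC
C/II-1 aff I-1×I-2: Cc|CC
C/II-2 aff ·: Cc|CC
C/II-3 ? I-1×I-2: cc|Cc|CC
C/III-1 aff II-2×II-1: Cc|CC
C/III-2 un ·: cc
C/III-3 aff II-2×II-1: Cc|CC
C/IV-1 ? III-2×III-1: cc|Cc
C/IV-2 aff III-2×III-1: Cc
⇒ C over [I-1,I-2,II-1,II-2,II-3,III-1,III-2,III-3,IV-1,IV-2]: 140 consistent
M/I-1 aff ·: Mm|MM
M/I-2 aff ·: Mm|MM
M/II-1 aff I-1×I-2: Mm
M/II-2 un ·: mm
M/II-3 aff I-1×I-2: Mm|MM
M/III-1 un II-2×II-1: mm
M/III-2 un ·: mm
M/III-3 un II-2×II-1: mm
M/IV-1 un III-2×III-1: mm
M/IV-2 un III-2×III-1: mm
⇒ M over [I-1,I-2,II-1,II-2,II-3,III-1,III-2,III-3,IV-1,IV-2]: 6 consistent

IV-1 ∈ {Cc mm, cc mm}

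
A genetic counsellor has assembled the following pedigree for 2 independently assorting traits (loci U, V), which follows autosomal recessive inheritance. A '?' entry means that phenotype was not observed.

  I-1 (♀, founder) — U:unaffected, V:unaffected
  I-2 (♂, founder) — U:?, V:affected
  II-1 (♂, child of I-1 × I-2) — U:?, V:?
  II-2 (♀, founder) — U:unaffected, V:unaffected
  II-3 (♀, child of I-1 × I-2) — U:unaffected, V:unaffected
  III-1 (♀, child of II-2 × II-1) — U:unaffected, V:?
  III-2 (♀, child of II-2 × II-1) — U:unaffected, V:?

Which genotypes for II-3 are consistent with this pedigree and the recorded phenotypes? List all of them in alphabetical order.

II-3 ∈ {UU Vv, Uu Vv}

U/I-1 un ·: UU|Uu
U/I-2 ? ·: UU|Uu|uu
U/II-1 ? I-1×I-2: UU|Uu|uu
U/II-2 un ·: UU|Uu
U/II-3 un I-1×I-2: UU|Uu
U/III-1 un II-2×II-1: UU|Uu
U/III-2 un II-2×II-1: UU|Uu
⇒ U over [I-1,I-2,II-1,II-2,II-3,III-1,III-2]: 105 consistent
V/I-1 un ·: VV|Vv
V/I-2 aff ·: vv
V/II-1 ? I-1×I-2: Vv|vv
V/II-2 un ·: VV|Vv
V/II-3 un I-1×I-2: Vv
V/III-1 ? II-2×II-1: VV|Vv|vv
V/III-2 ? II-2×II-1: VV|Vv|vv
⇒ V over [I-1,I-2,II-1,II-2,II-3,III-1,III-2]: 31 consistent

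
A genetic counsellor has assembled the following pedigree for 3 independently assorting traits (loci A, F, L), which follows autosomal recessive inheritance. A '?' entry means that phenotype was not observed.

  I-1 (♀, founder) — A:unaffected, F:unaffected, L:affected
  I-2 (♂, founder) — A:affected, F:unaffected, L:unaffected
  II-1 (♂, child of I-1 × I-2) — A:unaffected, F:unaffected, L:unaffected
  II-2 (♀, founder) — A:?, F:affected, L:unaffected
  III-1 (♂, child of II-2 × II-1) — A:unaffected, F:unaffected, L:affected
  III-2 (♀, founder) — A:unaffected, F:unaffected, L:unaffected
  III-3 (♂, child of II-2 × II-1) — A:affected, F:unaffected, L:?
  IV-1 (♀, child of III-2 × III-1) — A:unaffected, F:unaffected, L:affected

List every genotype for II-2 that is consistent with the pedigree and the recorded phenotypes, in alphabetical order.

II-2 ∈ {Aa ff Ll, aa ff Ll}

A/I-1 un ·: AA|Aa
A/I-2 aff ·: aa
A/II-1 un I-1×I-2: Aa
A/II-2 ? ·: Aa|aa
A/III-1 un II-2×II-1: AA|Aa
A/III-2 un ·: AA|Aa
A/III-3 aff II-2×II-1: aa
A/IV-1 un III-2×III-1: AA|Aa
⇒ A over [I-1,I-2,II-1,II-2,III-1,III-2,III-3,IV-1]: 22 consistent
F/I-1 un ·: FF|Ff
F/I-2 un ·: FF|Ff
F/II-1 un I-1×I-2: FF|Ff
F/II-2 aff ·: ff
F/III-1 un II-2×II-1: Ff
F/III-2 un ·: FF|Ff
F/III-3 un II-2×II-1: Ff
F/IV-1 un III-2×III-1: FF|Ff
⇒ F over [I-1,I-2,II-1,II-2,III-1,III-2,III-3,IV-1]: 28 consistent
L/I-1 aff ·: ll
L/I-2 un ·: LL|Ll
L/II-1 un I-1×I-2: Ll
L/II-2 un ·: Ll
L/III-1 aff II-2×II-1: ll
L/III-2 un ·: Ll
L/III-3 ? II-2×II-1: LL|Ll|ll
L/IV-1 aff III-2×III-1: ll
⇒ L over [I-1,I-2,II-1,II-2,III-1,III-2,III-3,IV-1]: 6 consistent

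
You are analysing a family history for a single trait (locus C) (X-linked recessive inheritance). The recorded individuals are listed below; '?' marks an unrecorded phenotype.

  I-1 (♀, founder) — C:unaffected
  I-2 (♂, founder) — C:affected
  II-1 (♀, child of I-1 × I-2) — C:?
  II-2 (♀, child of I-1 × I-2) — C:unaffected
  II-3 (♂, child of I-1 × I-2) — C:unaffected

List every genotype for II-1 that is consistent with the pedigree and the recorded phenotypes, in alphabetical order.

C/I-1 un ·: X^CX^C|X^CX^c
C/I-2 aff ·: X^cY
C/II-1 ? I-1×I-2: X^CX^c|X^cX^c
C/II-2 un I-1×I-2: X^CX^c
C/II-3 un I-1×I-2: X^CY
⇒ C over [I-1,I-2,II-1,II-2,II-3]: 3 consistent

II-1 ∈ {X^CX^c, X^cX^c}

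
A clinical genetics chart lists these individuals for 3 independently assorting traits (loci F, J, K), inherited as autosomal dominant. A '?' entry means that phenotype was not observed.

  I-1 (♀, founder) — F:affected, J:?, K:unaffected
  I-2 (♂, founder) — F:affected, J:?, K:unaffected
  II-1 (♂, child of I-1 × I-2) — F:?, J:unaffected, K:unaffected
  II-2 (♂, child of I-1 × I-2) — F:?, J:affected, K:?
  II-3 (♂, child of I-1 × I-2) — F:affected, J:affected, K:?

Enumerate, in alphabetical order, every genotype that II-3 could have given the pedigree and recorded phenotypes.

F/I-1 aff ·: Ff|FF
F/I-2 aff ·: Ff|FF
F/II-1 ? I-1×I-2: ff|Ff|FF
F/II-2 ? I-1×I-2: ff|Ff|FF
F/II-3 aff I-1×I-2: Ff|FF
⇒ F over [I-1,I-2,II-1,II-2,II-3]: 35 consistent
J/I-1 ? ·: jj|Jj
J/I-2 ? ·: jj|Jj
J/II-1 un I-1×I-2: jj
J/II-2 aff I-1×I-2: Jj|JJ
J/II-3 aff I-1×I-2: Jj|JJ
⇒ J over [I-1,I-2,II-1,II-2,II-3]: 6 consistent
K/I-1 un ·: kk
K/I-2 un ·: kk
K/II-1 un I-1×I-2: kk
K/II-2 ? I-1×I-2: kk
K/II-3 ? I-1×I-2: kk
⇒ K over [I-1,I-2,II-1,II-2,II-3]: 1 consistent

II-3 ∈ {FF JJ kk, FF Jj kk, Ff JJ kk, Ff Jj kk}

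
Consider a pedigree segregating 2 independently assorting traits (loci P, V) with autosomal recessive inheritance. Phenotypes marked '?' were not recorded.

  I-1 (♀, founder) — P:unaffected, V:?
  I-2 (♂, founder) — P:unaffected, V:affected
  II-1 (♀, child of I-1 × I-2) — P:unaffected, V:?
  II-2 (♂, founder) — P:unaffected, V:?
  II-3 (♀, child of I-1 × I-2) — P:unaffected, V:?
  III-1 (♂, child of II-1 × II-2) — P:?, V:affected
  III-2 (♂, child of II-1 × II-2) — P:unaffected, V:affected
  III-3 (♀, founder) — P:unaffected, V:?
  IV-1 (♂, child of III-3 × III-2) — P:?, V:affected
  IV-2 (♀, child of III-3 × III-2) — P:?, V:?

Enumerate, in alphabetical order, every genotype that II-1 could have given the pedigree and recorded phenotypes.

II-1 ∈ {PP Vv, PP vv, Pp Vv, Pp vv}

P/I-1 un ·: PP|Pp
P/I-2 un ·: PP|Pp
P/II-1 un I-1×I-2: PP|Pp
P/II-2 un ·: PP|Pp
P/II-3 un I-1×I-2: PP|Pp
P/III-1 ? II-1×II-2: PP|Pp|pp
P/III-2 un II-1×II-2: PP|Pp
P/III-3 un ·: PP|Pp
P/IV-1 ? III-3×III-2: PP|Pp|pp
P/IV-2 ? III-3×III-2: PP|Pp|pp
⇒ P over [I-1,I-2,II-1,II-2,II-3,III-1,III-2,III-3,IV-1,IV-2]: 827 consistent
V/I-1 ? ·: VV|Vv|vv
V/I-2 aff ·: vv
V/II-1 ? I-1×I-2: Vv|vv
V/II-2 ? ·: Vv|vv
V/II-3 ? I-1×I-2: Vv|vv
V/III-1 aff II-1×II-2: vv
V/III-2 aff II-1×II-2: vv
V/III-3 ? ·: Vv|vv
V/IV-1 aff III-3×III-2: vv
V/IV-2 ? III-3×III-2: Vv|vv
⇒ V over [I-1,I-2,II-1,II-2,II-3,III-1,III-2,III-3,IV-1,IV-2]: 36 consistent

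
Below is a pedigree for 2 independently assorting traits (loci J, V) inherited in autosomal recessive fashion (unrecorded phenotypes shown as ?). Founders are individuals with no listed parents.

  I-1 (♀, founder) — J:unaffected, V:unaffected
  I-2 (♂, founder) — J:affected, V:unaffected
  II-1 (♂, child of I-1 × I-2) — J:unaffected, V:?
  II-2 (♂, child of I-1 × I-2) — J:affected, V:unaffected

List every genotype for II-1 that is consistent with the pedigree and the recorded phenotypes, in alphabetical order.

J/I-1 un ·: Jj
J/I-2 aff ·: jj
J/II-1 un I-1×I-2: Jj
J/II-2 aff I-1×I-2: jj
⇒ J over [I-1,I-2,II-1,II-2]: 1 consistent
V/I-1 un ·: VV|Vv
V/I-2 un ·: VV|Vv
V/II-1 ? I-1×I-2: VV|Vv|vv
V/II-2 un I-1×I-2: VV|Vv
⇒ V over [I-1,I-2,II-1,II-2]: 15 consistent

II-1 ∈ {Jj VV, Jj Vv, Jj vv}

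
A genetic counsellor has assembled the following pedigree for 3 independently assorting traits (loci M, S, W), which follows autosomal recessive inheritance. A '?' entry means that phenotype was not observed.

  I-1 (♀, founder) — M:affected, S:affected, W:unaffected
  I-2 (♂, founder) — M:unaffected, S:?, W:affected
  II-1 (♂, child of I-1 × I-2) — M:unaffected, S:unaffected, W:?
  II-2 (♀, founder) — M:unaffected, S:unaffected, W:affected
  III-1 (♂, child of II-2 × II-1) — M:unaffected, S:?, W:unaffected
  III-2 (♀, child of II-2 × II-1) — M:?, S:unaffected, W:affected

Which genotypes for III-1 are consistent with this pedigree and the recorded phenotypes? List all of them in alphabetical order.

III-1 ∈ {MM SS Ww, MM Ss Ww, MM ss Ww, Mm SS Ww, Mm Ss Ww, Mm ss Ww}

M/I-1 aff ·: mm
M/I-2 un ·: MM|Mm
M/II-1 un I-1×I-2: Mm
M/II-2 un ·: MM|Mm
M/III-1 un II-2×II-1: MM|Mm
M/III-2 ? II-2×II-1: MM|Mm|mm
⇒ M over [I-1,I-2,II-1,II-2,III-1,III-2]: 20 consistent
S/I-1 aff ·: ss
S/I-2 ? ·: SS|Ss
S/II-1 un I-1×I-2: Ss
S/II-2 un ·: SS|Ss
S/III-1 ? II-2×II-1: SS|Ss|ss
S/III-2 un II-2×II-1: SS|Ss
⇒ S over [I-1,I-2,II-1,II-2,III-1,III-2]: 20 consistent
W/I-1 un ·: WW|Ww
W/I-2 aff ·: ww
W/II-1 ? I-1×I-2: Ww
W/II-2 aff ·: ww
W/III-1 un II-2×II-1: Ww
W/III-2 aff II-2×II-1: ww
⇒ W over [I-1,I-2,II-1,II-2,III-1,III-2]: 2 consistent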